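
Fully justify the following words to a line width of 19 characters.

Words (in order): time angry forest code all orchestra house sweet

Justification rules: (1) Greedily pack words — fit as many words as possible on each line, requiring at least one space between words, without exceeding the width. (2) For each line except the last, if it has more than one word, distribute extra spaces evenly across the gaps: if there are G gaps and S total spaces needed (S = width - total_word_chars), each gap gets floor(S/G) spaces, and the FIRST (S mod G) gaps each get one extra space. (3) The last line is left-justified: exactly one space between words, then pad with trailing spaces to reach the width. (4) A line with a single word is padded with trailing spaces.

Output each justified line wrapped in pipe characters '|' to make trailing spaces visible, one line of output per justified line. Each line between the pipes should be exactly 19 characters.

Line 1: ['time', 'angry', 'forest'] (min_width=17, slack=2)
Line 2: ['code', 'all', 'orchestra'] (min_width=18, slack=1)
Line 3: ['house', 'sweet'] (min_width=11, slack=8)

Answer: |time  angry  forest|
|code  all orchestra|
|house sweet        |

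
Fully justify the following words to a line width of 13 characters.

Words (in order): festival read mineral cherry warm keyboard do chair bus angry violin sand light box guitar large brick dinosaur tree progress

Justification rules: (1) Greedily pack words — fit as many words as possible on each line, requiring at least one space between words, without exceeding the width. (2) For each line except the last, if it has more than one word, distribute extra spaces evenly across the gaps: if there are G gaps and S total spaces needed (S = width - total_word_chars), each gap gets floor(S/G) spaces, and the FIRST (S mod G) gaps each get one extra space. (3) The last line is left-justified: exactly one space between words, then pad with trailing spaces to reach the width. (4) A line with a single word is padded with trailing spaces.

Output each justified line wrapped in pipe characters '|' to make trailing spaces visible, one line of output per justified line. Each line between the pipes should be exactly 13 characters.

Answer: |festival read|
|mineral      |
|cherry   warm|
|keyboard   do|
|chair     bus|
|angry  violin|
|sand    light|
|box    guitar|
|large   brick|
|dinosaur tree|
|progress     |

Derivation:
Line 1: ['festival', 'read'] (min_width=13, slack=0)
Line 2: ['mineral'] (min_width=7, slack=6)
Line 3: ['cherry', 'warm'] (min_width=11, slack=2)
Line 4: ['keyboard', 'do'] (min_width=11, slack=2)
Line 5: ['chair', 'bus'] (min_width=9, slack=4)
Line 6: ['angry', 'violin'] (min_width=12, slack=1)
Line 7: ['sand', 'light'] (min_width=10, slack=3)
Line 8: ['box', 'guitar'] (min_width=10, slack=3)
Line 9: ['large', 'brick'] (min_width=11, slack=2)
Line 10: ['dinosaur', 'tree'] (min_width=13, slack=0)
Line 11: ['progress'] (min_width=8, slack=5)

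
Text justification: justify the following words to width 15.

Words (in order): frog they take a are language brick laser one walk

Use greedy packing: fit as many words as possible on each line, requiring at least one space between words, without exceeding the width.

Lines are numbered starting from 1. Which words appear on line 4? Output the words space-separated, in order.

Answer: walk

Derivation:
Line 1: ['frog', 'they', 'take'] (min_width=14, slack=1)
Line 2: ['a', 'are', 'language'] (min_width=14, slack=1)
Line 3: ['brick', 'laser', 'one'] (min_width=15, slack=0)
Line 4: ['walk'] (min_width=4, slack=11)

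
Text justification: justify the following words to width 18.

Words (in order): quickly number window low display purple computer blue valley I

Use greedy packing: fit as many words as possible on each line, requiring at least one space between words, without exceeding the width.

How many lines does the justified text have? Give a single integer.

Line 1: ['quickly', 'number'] (min_width=14, slack=4)
Line 2: ['window', 'low', 'display'] (min_width=18, slack=0)
Line 3: ['purple', 'computer'] (min_width=15, slack=3)
Line 4: ['blue', 'valley', 'I'] (min_width=13, slack=5)
Total lines: 4

Answer: 4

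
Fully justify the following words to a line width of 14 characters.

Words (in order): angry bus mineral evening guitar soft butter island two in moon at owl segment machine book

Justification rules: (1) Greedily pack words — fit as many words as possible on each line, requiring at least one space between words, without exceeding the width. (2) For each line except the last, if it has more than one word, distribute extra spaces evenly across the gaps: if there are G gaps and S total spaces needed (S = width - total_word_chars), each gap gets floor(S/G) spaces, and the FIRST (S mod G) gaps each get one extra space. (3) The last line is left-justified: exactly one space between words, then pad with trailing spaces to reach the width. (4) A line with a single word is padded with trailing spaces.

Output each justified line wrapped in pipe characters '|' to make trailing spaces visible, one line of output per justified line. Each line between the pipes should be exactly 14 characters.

Line 1: ['angry', 'bus'] (min_width=9, slack=5)
Line 2: ['mineral'] (min_width=7, slack=7)
Line 3: ['evening', 'guitar'] (min_width=14, slack=0)
Line 4: ['soft', 'butter'] (min_width=11, slack=3)
Line 5: ['island', 'two', 'in'] (min_width=13, slack=1)
Line 6: ['moon', 'at', 'owl'] (min_width=11, slack=3)
Line 7: ['segment'] (min_width=7, slack=7)
Line 8: ['machine', 'book'] (min_width=12, slack=2)

Answer: |angry      bus|
|mineral       |
|evening guitar|
|soft    butter|
|island  two in|
|moon   at  owl|
|segment       |
|machine book  |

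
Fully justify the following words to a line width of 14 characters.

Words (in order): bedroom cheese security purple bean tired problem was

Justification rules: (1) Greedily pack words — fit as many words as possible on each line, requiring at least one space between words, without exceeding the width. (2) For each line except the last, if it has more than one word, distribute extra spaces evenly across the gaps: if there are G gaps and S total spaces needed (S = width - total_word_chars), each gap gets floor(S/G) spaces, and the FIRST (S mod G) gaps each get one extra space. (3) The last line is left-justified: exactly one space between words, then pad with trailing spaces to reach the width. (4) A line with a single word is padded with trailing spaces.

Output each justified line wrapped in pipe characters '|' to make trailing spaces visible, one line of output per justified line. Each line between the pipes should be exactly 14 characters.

Answer: |bedroom cheese|
|security      |
|purple    bean|
|tired  problem|
|was           |

Derivation:
Line 1: ['bedroom', 'cheese'] (min_width=14, slack=0)
Line 2: ['security'] (min_width=8, slack=6)
Line 3: ['purple', 'bean'] (min_width=11, slack=3)
Line 4: ['tired', 'problem'] (min_width=13, slack=1)
Line 5: ['was'] (min_width=3, slack=11)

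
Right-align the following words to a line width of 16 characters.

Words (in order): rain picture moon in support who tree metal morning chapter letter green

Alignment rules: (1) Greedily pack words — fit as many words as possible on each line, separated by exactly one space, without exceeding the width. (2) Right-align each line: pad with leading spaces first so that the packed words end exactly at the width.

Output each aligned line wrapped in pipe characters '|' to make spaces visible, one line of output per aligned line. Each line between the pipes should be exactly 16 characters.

Line 1: ['rain', 'picture'] (min_width=12, slack=4)
Line 2: ['moon', 'in', 'support'] (min_width=15, slack=1)
Line 3: ['who', 'tree', 'metal'] (min_width=14, slack=2)
Line 4: ['morning', 'chapter'] (min_width=15, slack=1)
Line 5: ['letter', 'green'] (min_width=12, slack=4)

Answer: |    rain picture|
| moon in support|
|  who tree metal|
| morning chapter|
|    letter green|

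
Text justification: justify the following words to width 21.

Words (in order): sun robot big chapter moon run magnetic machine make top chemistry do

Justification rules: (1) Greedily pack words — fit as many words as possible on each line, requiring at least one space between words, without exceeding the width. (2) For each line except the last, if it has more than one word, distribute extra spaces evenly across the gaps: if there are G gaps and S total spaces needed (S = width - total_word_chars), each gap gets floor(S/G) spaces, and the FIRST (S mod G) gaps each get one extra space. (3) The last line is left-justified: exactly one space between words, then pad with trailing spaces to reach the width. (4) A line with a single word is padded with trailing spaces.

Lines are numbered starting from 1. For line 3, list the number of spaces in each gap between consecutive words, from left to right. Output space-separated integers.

Line 1: ['sun', 'robot', 'big', 'chapter'] (min_width=21, slack=0)
Line 2: ['moon', 'run', 'magnetic'] (min_width=17, slack=4)
Line 3: ['machine', 'make', 'top'] (min_width=16, slack=5)
Line 4: ['chemistry', 'do'] (min_width=12, slack=9)

Answer: 4 3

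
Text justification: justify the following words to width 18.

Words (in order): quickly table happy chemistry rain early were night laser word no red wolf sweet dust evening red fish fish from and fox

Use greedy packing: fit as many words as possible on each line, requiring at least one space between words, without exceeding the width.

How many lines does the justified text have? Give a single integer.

Line 1: ['quickly', 'table'] (min_width=13, slack=5)
Line 2: ['happy', 'chemistry'] (min_width=15, slack=3)
Line 3: ['rain', 'early', 'were'] (min_width=15, slack=3)
Line 4: ['night', 'laser', 'word'] (min_width=16, slack=2)
Line 5: ['no', 'red', 'wolf', 'sweet'] (min_width=17, slack=1)
Line 6: ['dust', 'evening', 'red'] (min_width=16, slack=2)
Line 7: ['fish', 'fish', 'from', 'and'] (min_width=18, slack=0)
Line 8: ['fox'] (min_width=3, slack=15)
Total lines: 8

Answer: 8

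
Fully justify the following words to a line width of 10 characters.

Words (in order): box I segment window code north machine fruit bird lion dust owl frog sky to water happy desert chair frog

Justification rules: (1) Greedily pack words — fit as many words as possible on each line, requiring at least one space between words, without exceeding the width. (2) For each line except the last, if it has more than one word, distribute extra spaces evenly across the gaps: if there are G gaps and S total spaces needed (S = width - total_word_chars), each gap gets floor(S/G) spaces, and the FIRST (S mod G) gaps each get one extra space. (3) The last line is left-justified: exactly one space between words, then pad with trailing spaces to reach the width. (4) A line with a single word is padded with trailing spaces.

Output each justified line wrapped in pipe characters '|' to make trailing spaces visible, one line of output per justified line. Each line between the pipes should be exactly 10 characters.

Line 1: ['box', 'I'] (min_width=5, slack=5)
Line 2: ['segment'] (min_width=7, slack=3)
Line 3: ['window'] (min_width=6, slack=4)
Line 4: ['code', 'north'] (min_width=10, slack=0)
Line 5: ['machine'] (min_width=7, slack=3)
Line 6: ['fruit', 'bird'] (min_width=10, slack=0)
Line 7: ['lion', 'dust'] (min_width=9, slack=1)
Line 8: ['owl', 'frog'] (min_width=8, slack=2)
Line 9: ['sky', 'to'] (min_width=6, slack=4)
Line 10: ['water'] (min_width=5, slack=5)
Line 11: ['happy'] (min_width=5, slack=5)
Line 12: ['desert'] (min_width=6, slack=4)
Line 13: ['chair', 'frog'] (min_width=10, slack=0)

Answer: |box      I|
|segment   |
|window    |
|code north|
|machine   |
|fruit bird|
|lion  dust|
|owl   frog|
|sky     to|
|water     |
|happy     |
|desert    |
|chair frog|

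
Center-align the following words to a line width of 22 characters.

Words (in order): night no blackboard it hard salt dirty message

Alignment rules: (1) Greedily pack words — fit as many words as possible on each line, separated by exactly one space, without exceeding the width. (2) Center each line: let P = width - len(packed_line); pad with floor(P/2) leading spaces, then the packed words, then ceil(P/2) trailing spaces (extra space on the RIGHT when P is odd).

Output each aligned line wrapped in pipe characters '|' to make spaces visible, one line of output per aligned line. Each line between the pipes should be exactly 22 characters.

Line 1: ['night', 'no', 'blackboard', 'it'] (min_width=22, slack=0)
Line 2: ['hard', 'salt', 'dirty'] (min_width=15, slack=7)
Line 3: ['message'] (min_width=7, slack=15)

Answer: |night no blackboard it|
|   hard salt dirty    |
|       message        |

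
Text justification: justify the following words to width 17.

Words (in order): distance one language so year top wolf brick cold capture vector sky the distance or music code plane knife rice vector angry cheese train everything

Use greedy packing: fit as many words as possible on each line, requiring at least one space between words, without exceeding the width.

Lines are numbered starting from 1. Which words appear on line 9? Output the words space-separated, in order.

Answer: cheese train

Derivation:
Line 1: ['distance', 'one'] (min_width=12, slack=5)
Line 2: ['language', 'so', 'year'] (min_width=16, slack=1)
Line 3: ['top', 'wolf', 'brick'] (min_width=14, slack=3)
Line 4: ['cold', 'capture'] (min_width=12, slack=5)
Line 5: ['vector', 'sky', 'the'] (min_width=14, slack=3)
Line 6: ['distance', 'or', 'music'] (min_width=17, slack=0)
Line 7: ['code', 'plane', 'knife'] (min_width=16, slack=1)
Line 8: ['rice', 'vector', 'angry'] (min_width=17, slack=0)
Line 9: ['cheese', 'train'] (min_width=12, slack=5)
Line 10: ['everything'] (min_width=10, slack=7)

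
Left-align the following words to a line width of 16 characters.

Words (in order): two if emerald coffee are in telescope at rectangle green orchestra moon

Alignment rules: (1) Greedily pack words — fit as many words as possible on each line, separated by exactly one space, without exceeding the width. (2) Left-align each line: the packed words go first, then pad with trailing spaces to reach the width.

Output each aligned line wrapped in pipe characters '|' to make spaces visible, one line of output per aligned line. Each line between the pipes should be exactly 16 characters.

Line 1: ['two', 'if', 'emerald'] (min_width=14, slack=2)
Line 2: ['coffee', 'are', 'in'] (min_width=13, slack=3)
Line 3: ['telescope', 'at'] (min_width=12, slack=4)
Line 4: ['rectangle', 'green'] (min_width=15, slack=1)
Line 5: ['orchestra', 'moon'] (min_width=14, slack=2)

Answer: |two if emerald  |
|coffee are in   |
|telescope at    |
|rectangle green |
|orchestra moon  |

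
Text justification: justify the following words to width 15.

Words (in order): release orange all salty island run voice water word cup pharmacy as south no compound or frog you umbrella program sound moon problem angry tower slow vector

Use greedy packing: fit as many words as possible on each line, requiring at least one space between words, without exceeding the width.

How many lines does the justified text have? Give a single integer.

Answer: 14

Derivation:
Line 1: ['release', 'orange'] (min_width=14, slack=1)
Line 2: ['all', 'salty'] (min_width=9, slack=6)
Line 3: ['island', 'run'] (min_width=10, slack=5)
Line 4: ['voice', 'water'] (min_width=11, slack=4)
Line 5: ['word', 'cup'] (min_width=8, slack=7)
Line 6: ['pharmacy', 'as'] (min_width=11, slack=4)
Line 7: ['south', 'no'] (min_width=8, slack=7)
Line 8: ['compound', 'or'] (min_width=11, slack=4)
Line 9: ['frog', 'you'] (min_width=8, slack=7)
Line 10: ['umbrella'] (min_width=8, slack=7)
Line 11: ['program', 'sound'] (min_width=13, slack=2)
Line 12: ['moon', 'problem'] (min_width=12, slack=3)
Line 13: ['angry', 'tower'] (min_width=11, slack=4)
Line 14: ['slow', 'vector'] (min_width=11, slack=4)
Total lines: 14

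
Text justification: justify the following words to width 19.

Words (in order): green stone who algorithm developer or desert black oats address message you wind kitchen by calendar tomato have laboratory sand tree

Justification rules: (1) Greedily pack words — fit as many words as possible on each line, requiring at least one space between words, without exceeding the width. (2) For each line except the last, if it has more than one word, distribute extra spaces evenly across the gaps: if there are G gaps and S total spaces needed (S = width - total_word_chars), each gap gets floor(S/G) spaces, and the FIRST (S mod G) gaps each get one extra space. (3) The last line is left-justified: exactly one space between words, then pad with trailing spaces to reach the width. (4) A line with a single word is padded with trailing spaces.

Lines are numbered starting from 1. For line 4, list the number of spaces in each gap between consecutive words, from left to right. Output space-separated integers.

Line 1: ['green', 'stone', 'who'] (min_width=15, slack=4)
Line 2: ['algorithm', 'developer'] (min_width=19, slack=0)
Line 3: ['or', 'desert', 'black'] (min_width=15, slack=4)
Line 4: ['oats', 'address'] (min_width=12, slack=7)
Line 5: ['message', 'you', 'wind'] (min_width=16, slack=3)
Line 6: ['kitchen', 'by', 'calendar'] (min_width=19, slack=0)
Line 7: ['tomato', 'have'] (min_width=11, slack=8)
Line 8: ['laboratory', 'sand'] (min_width=15, slack=4)
Line 9: ['tree'] (min_width=4, slack=15)

Answer: 8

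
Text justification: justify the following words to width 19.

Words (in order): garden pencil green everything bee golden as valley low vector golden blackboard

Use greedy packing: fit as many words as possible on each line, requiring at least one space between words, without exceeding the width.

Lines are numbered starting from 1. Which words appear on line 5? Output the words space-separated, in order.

Answer: blackboard

Derivation:
Line 1: ['garden', 'pencil', 'green'] (min_width=19, slack=0)
Line 2: ['everything', 'bee'] (min_width=14, slack=5)
Line 3: ['golden', 'as', 'valley'] (min_width=16, slack=3)
Line 4: ['low', 'vector', 'golden'] (min_width=17, slack=2)
Line 5: ['blackboard'] (min_width=10, slack=9)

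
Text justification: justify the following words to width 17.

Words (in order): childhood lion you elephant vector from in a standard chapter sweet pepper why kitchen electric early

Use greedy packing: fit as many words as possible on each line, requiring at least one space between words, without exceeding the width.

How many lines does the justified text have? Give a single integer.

Line 1: ['childhood', 'lion'] (min_width=14, slack=3)
Line 2: ['you', 'elephant'] (min_width=12, slack=5)
Line 3: ['vector', 'from', 'in', 'a'] (min_width=16, slack=1)
Line 4: ['standard', 'chapter'] (min_width=16, slack=1)
Line 5: ['sweet', 'pepper', 'why'] (min_width=16, slack=1)
Line 6: ['kitchen', 'electric'] (min_width=16, slack=1)
Line 7: ['early'] (min_width=5, slack=12)
Total lines: 7

Answer: 7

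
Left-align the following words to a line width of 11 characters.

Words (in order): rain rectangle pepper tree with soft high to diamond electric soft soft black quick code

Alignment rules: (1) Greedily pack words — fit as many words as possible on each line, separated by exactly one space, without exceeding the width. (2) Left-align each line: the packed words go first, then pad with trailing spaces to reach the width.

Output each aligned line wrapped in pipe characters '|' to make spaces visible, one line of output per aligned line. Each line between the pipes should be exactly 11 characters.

Line 1: ['rain'] (min_width=4, slack=7)
Line 2: ['rectangle'] (min_width=9, slack=2)
Line 3: ['pepper', 'tree'] (min_width=11, slack=0)
Line 4: ['with', 'soft'] (min_width=9, slack=2)
Line 5: ['high', 'to'] (min_width=7, slack=4)
Line 6: ['diamond'] (min_width=7, slack=4)
Line 7: ['electric'] (min_width=8, slack=3)
Line 8: ['soft', 'soft'] (min_width=9, slack=2)
Line 9: ['black', 'quick'] (min_width=11, slack=0)
Line 10: ['code'] (min_width=4, slack=7)

Answer: |rain       |
|rectangle  |
|pepper tree|
|with soft  |
|high to    |
|diamond    |
|electric   |
|soft soft  |
|black quick|
|code       |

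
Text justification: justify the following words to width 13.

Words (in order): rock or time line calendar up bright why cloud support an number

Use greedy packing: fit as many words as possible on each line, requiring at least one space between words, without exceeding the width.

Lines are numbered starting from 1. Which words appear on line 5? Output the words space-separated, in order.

Line 1: ['rock', 'or', 'time'] (min_width=12, slack=1)
Line 2: ['line', 'calendar'] (min_width=13, slack=0)
Line 3: ['up', 'bright', 'why'] (min_width=13, slack=0)
Line 4: ['cloud', 'support'] (min_width=13, slack=0)
Line 5: ['an', 'number'] (min_width=9, slack=4)

Answer: an number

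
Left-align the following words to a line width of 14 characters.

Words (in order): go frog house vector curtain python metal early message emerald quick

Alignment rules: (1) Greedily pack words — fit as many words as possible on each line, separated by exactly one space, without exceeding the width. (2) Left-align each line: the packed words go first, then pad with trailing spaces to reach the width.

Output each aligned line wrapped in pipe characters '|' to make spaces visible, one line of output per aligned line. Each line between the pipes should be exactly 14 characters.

Line 1: ['go', 'frog', 'house'] (min_width=13, slack=1)
Line 2: ['vector', 'curtain'] (min_width=14, slack=0)
Line 3: ['python', 'metal'] (min_width=12, slack=2)
Line 4: ['early', 'message'] (min_width=13, slack=1)
Line 5: ['emerald', 'quick'] (min_width=13, slack=1)

Answer: |go frog house |
|vector curtain|
|python metal  |
|early message |
|emerald quick |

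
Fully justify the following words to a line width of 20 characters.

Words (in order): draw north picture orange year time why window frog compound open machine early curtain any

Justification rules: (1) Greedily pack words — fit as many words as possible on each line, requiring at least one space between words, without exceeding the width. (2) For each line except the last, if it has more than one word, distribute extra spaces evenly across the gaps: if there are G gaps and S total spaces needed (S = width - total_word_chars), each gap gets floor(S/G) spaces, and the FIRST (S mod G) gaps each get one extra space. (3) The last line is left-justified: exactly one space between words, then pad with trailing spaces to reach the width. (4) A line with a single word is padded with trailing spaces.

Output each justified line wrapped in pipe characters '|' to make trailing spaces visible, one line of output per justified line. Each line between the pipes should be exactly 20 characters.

Answer: |draw  north  picture|
|orange year time why|
|window frog compound|
|open  machine  early|
|curtain any         |

Derivation:
Line 1: ['draw', 'north', 'picture'] (min_width=18, slack=2)
Line 2: ['orange', 'year', 'time', 'why'] (min_width=20, slack=0)
Line 3: ['window', 'frog', 'compound'] (min_width=20, slack=0)
Line 4: ['open', 'machine', 'early'] (min_width=18, slack=2)
Line 5: ['curtain', 'any'] (min_width=11, slack=9)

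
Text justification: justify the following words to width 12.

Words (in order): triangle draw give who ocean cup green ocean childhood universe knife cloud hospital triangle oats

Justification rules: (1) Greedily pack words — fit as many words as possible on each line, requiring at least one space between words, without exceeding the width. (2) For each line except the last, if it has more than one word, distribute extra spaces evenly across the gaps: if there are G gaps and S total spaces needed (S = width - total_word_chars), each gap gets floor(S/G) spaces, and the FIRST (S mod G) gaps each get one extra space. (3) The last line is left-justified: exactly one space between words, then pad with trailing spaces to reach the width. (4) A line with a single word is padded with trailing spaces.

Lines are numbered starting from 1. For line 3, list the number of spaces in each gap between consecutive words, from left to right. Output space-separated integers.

Answer: 4

Derivation:
Line 1: ['triangle'] (min_width=8, slack=4)
Line 2: ['draw', 'give'] (min_width=9, slack=3)
Line 3: ['who', 'ocean'] (min_width=9, slack=3)
Line 4: ['cup', 'green'] (min_width=9, slack=3)
Line 5: ['ocean'] (min_width=5, slack=7)
Line 6: ['childhood'] (min_width=9, slack=3)
Line 7: ['universe'] (min_width=8, slack=4)
Line 8: ['knife', 'cloud'] (min_width=11, slack=1)
Line 9: ['hospital'] (min_width=8, slack=4)
Line 10: ['triangle'] (min_width=8, slack=4)
Line 11: ['oats'] (min_width=4, slack=8)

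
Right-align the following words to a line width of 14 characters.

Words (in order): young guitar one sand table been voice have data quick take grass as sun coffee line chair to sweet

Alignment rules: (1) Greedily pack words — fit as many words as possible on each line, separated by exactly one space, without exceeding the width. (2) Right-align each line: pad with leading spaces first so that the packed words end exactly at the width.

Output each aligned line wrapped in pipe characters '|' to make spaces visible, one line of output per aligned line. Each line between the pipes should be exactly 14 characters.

Answer: |  young guitar|
|one sand table|
|    been voice|
|     have data|
|    quick take|
|  grass as sun|
|   coffee line|
|chair to sweet|

Derivation:
Line 1: ['young', 'guitar'] (min_width=12, slack=2)
Line 2: ['one', 'sand', 'table'] (min_width=14, slack=0)
Line 3: ['been', 'voice'] (min_width=10, slack=4)
Line 4: ['have', 'data'] (min_width=9, slack=5)
Line 5: ['quick', 'take'] (min_width=10, slack=4)
Line 6: ['grass', 'as', 'sun'] (min_width=12, slack=2)
Line 7: ['coffee', 'line'] (min_width=11, slack=3)
Line 8: ['chair', 'to', 'sweet'] (min_width=14, slack=0)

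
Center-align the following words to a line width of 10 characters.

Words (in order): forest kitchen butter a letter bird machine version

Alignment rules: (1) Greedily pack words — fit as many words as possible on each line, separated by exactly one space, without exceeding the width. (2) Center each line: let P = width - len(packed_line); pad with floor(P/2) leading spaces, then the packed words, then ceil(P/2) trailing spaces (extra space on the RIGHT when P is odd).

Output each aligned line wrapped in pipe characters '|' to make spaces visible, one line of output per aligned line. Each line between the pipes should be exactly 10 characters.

Answer: |  forest  |
| kitchen  |
| butter a |
|  letter  |
|   bird   |
| machine  |
| version  |

Derivation:
Line 1: ['forest'] (min_width=6, slack=4)
Line 2: ['kitchen'] (min_width=7, slack=3)
Line 3: ['butter', 'a'] (min_width=8, slack=2)
Line 4: ['letter'] (min_width=6, slack=4)
Line 5: ['bird'] (min_width=4, slack=6)
Line 6: ['machine'] (min_width=7, slack=3)
Line 7: ['version'] (min_width=7, slack=3)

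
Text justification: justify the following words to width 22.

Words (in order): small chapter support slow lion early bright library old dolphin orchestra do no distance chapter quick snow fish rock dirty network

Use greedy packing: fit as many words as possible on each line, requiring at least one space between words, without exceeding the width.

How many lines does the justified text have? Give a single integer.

Line 1: ['small', 'chapter', 'support'] (min_width=21, slack=1)
Line 2: ['slow', 'lion', 'early', 'bright'] (min_width=22, slack=0)
Line 3: ['library', 'old', 'dolphin'] (min_width=19, slack=3)
Line 4: ['orchestra', 'do', 'no'] (min_width=15, slack=7)
Line 5: ['distance', 'chapter', 'quick'] (min_width=22, slack=0)
Line 6: ['snow', 'fish', 'rock', 'dirty'] (min_width=20, slack=2)
Line 7: ['network'] (min_width=7, slack=15)
Total lines: 7

Answer: 7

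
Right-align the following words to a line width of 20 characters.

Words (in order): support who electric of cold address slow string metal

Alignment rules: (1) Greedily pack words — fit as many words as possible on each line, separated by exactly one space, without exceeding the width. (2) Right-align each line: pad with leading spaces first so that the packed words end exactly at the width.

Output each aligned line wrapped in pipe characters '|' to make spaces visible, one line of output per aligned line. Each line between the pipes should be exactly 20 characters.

Line 1: ['support', 'who', 'electric'] (min_width=20, slack=0)
Line 2: ['of', 'cold', 'address', 'slow'] (min_width=20, slack=0)
Line 3: ['string', 'metal'] (min_width=12, slack=8)

Answer: |support who electric|
|of cold address slow|
|        string metal|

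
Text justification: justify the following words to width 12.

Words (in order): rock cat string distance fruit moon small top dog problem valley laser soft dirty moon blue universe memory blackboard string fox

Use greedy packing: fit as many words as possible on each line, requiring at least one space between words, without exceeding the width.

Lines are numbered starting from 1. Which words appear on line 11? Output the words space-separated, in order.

Line 1: ['rock', 'cat'] (min_width=8, slack=4)
Line 2: ['string'] (min_width=6, slack=6)
Line 3: ['distance'] (min_width=8, slack=4)
Line 4: ['fruit', 'moon'] (min_width=10, slack=2)
Line 5: ['small', 'top'] (min_width=9, slack=3)
Line 6: ['dog', 'problem'] (min_width=11, slack=1)
Line 7: ['valley', 'laser'] (min_width=12, slack=0)
Line 8: ['soft', 'dirty'] (min_width=10, slack=2)
Line 9: ['moon', 'blue'] (min_width=9, slack=3)
Line 10: ['universe'] (min_width=8, slack=4)
Line 11: ['memory'] (min_width=6, slack=6)
Line 12: ['blackboard'] (min_width=10, slack=2)
Line 13: ['string', 'fox'] (min_width=10, slack=2)

Answer: memory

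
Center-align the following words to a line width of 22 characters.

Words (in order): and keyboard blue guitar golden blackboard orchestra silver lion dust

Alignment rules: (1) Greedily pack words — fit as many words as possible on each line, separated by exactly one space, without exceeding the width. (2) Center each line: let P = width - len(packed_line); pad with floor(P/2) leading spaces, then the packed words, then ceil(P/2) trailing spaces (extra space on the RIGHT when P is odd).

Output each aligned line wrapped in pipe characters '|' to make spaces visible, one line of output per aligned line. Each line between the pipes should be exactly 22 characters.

Line 1: ['and', 'keyboard', 'blue'] (min_width=17, slack=5)
Line 2: ['guitar', 'golden'] (min_width=13, slack=9)
Line 3: ['blackboard', 'orchestra'] (min_width=20, slack=2)
Line 4: ['silver', 'lion', 'dust'] (min_width=16, slack=6)

Answer: |  and keyboard blue   |
|    guitar golden     |
| blackboard orchestra |
|   silver lion dust   |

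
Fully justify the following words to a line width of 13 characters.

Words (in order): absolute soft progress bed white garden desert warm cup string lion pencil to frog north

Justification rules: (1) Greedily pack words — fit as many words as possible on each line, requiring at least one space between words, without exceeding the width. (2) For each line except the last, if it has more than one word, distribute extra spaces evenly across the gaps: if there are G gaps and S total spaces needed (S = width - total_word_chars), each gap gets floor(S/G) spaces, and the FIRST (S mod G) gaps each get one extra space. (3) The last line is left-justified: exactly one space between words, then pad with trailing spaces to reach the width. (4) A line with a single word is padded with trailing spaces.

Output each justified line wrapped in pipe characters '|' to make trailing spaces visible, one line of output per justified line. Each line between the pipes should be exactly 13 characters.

Line 1: ['absolute', 'soft'] (min_width=13, slack=0)
Line 2: ['progress', 'bed'] (min_width=12, slack=1)
Line 3: ['white', 'garden'] (min_width=12, slack=1)
Line 4: ['desert', 'warm'] (min_width=11, slack=2)
Line 5: ['cup', 'string'] (min_width=10, slack=3)
Line 6: ['lion', 'pencil'] (min_width=11, slack=2)
Line 7: ['to', 'frog', 'north'] (min_width=13, slack=0)

Answer: |absolute soft|
|progress  bed|
|white  garden|
|desert   warm|
|cup    string|
|lion   pencil|
|to frog north|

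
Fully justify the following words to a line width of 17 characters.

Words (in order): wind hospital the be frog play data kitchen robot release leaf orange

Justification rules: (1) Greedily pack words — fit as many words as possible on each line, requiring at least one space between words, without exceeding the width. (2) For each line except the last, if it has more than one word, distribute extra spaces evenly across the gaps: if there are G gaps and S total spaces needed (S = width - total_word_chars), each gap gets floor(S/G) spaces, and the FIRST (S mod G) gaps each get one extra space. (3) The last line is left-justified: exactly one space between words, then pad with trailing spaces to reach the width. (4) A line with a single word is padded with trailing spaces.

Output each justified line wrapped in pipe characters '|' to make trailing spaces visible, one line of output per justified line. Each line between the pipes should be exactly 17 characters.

Line 1: ['wind', 'hospital', 'the'] (min_width=17, slack=0)
Line 2: ['be', 'frog', 'play', 'data'] (min_width=17, slack=0)
Line 3: ['kitchen', 'robot'] (min_width=13, slack=4)
Line 4: ['release', 'leaf'] (min_width=12, slack=5)
Line 5: ['orange'] (min_width=6, slack=11)

Answer: |wind hospital the|
|be frog play data|
|kitchen     robot|
|release      leaf|
|orange           |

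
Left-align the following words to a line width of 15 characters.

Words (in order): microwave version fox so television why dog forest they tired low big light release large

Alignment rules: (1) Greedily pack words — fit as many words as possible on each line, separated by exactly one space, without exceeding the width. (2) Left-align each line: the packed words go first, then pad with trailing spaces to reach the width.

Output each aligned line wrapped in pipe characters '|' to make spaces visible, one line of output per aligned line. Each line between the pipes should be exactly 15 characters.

Line 1: ['microwave'] (min_width=9, slack=6)
Line 2: ['version', 'fox', 'so'] (min_width=14, slack=1)
Line 3: ['television', 'why'] (min_width=14, slack=1)
Line 4: ['dog', 'forest', 'they'] (min_width=15, slack=0)
Line 5: ['tired', 'low', 'big'] (min_width=13, slack=2)
Line 6: ['light', 'release'] (min_width=13, slack=2)
Line 7: ['large'] (min_width=5, slack=10)

Answer: |microwave      |
|version fox so |
|television why |
|dog forest they|
|tired low big  |
|light release  |
|large          |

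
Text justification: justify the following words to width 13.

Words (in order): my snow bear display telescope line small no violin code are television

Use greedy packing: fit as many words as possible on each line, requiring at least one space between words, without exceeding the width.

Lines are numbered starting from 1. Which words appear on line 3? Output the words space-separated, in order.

Line 1: ['my', 'snow', 'bear'] (min_width=12, slack=1)
Line 2: ['display'] (min_width=7, slack=6)
Line 3: ['telescope'] (min_width=9, slack=4)
Line 4: ['line', 'small', 'no'] (min_width=13, slack=0)
Line 5: ['violin', 'code'] (min_width=11, slack=2)
Line 6: ['are'] (min_width=3, slack=10)
Line 7: ['television'] (min_width=10, slack=3)

Answer: telescope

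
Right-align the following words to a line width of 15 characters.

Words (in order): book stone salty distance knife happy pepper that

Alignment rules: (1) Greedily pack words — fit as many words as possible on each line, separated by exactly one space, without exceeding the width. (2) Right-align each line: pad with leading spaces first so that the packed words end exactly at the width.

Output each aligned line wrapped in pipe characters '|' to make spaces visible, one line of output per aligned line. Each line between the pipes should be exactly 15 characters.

Answer: |     book stone|
| salty distance|
|    knife happy|
|    pepper that|

Derivation:
Line 1: ['book', 'stone'] (min_width=10, slack=5)
Line 2: ['salty', 'distance'] (min_width=14, slack=1)
Line 3: ['knife', 'happy'] (min_width=11, slack=4)
Line 4: ['pepper', 'that'] (min_width=11, slack=4)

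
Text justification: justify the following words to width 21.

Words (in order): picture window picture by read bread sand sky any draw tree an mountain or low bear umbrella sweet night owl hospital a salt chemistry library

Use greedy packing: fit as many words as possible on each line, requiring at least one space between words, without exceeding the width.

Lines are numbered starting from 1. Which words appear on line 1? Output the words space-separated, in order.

Answer: picture window

Derivation:
Line 1: ['picture', 'window'] (min_width=14, slack=7)
Line 2: ['picture', 'by', 'read', 'bread'] (min_width=21, slack=0)
Line 3: ['sand', 'sky', 'any', 'draw'] (min_width=17, slack=4)
Line 4: ['tree', 'an', 'mountain', 'or'] (min_width=19, slack=2)
Line 5: ['low', 'bear', 'umbrella'] (min_width=17, slack=4)
Line 6: ['sweet', 'night', 'owl'] (min_width=15, slack=6)
Line 7: ['hospital', 'a', 'salt'] (min_width=15, slack=6)
Line 8: ['chemistry', 'library'] (min_width=17, slack=4)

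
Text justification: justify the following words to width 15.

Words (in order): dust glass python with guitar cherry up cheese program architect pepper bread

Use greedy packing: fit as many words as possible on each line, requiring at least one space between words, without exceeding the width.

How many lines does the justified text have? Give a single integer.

Answer: 7

Derivation:
Line 1: ['dust', 'glass'] (min_width=10, slack=5)
Line 2: ['python', 'with'] (min_width=11, slack=4)
Line 3: ['guitar', 'cherry'] (min_width=13, slack=2)
Line 4: ['up', 'cheese'] (min_width=9, slack=6)
Line 5: ['program'] (min_width=7, slack=8)
Line 6: ['architect'] (min_width=9, slack=6)
Line 7: ['pepper', 'bread'] (min_width=12, slack=3)
Total lines: 7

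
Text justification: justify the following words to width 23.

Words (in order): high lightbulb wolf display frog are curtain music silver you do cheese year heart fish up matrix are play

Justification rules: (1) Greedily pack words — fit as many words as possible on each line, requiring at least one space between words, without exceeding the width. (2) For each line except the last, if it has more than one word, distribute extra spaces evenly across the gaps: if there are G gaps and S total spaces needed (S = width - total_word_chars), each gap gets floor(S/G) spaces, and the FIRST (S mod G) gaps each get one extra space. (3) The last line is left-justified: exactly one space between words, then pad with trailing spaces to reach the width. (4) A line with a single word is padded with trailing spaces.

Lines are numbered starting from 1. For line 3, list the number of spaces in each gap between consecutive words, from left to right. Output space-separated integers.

Answer: 3 2

Derivation:
Line 1: ['high', 'lightbulb', 'wolf'] (min_width=19, slack=4)
Line 2: ['display', 'frog', 'are'] (min_width=16, slack=7)
Line 3: ['curtain', 'music', 'silver'] (min_width=20, slack=3)
Line 4: ['you', 'do', 'cheese', 'year'] (min_width=18, slack=5)
Line 5: ['heart', 'fish', 'up', 'matrix'] (min_width=20, slack=3)
Line 6: ['are', 'play'] (min_width=8, slack=15)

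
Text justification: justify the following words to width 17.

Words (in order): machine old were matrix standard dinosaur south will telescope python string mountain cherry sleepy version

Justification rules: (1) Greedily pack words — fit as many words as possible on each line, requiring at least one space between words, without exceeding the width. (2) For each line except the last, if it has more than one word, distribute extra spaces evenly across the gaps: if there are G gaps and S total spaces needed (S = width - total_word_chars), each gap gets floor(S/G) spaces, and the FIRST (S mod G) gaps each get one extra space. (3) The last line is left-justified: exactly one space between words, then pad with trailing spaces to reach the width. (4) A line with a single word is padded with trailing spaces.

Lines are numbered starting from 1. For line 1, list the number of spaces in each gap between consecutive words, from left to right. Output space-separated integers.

Line 1: ['machine', 'old', 'were'] (min_width=16, slack=1)
Line 2: ['matrix', 'standard'] (min_width=15, slack=2)
Line 3: ['dinosaur', 'south'] (min_width=14, slack=3)
Line 4: ['will', 'telescope'] (min_width=14, slack=3)
Line 5: ['python', 'string'] (min_width=13, slack=4)
Line 6: ['mountain', 'cherry'] (min_width=15, slack=2)
Line 7: ['sleepy', 'version'] (min_width=14, slack=3)

Answer: 2 1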